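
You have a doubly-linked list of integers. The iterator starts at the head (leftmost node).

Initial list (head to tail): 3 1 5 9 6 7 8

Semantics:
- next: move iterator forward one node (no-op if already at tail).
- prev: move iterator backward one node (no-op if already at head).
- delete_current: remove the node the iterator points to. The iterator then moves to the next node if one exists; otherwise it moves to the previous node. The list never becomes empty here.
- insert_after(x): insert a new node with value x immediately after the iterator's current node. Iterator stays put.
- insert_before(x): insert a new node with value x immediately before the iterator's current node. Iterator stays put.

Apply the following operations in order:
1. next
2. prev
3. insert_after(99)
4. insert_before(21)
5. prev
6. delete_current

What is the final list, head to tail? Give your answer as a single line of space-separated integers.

After 1 (next): list=[3, 1, 5, 9, 6, 7, 8] cursor@1
After 2 (prev): list=[3, 1, 5, 9, 6, 7, 8] cursor@3
After 3 (insert_after(99)): list=[3, 99, 1, 5, 9, 6, 7, 8] cursor@3
After 4 (insert_before(21)): list=[21, 3, 99, 1, 5, 9, 6, 7, 8] cursor@3
After 5 (prev): list=[21, 3, 99, 1, 5, 9, 6, 7, 8] cursor@21
After 6 (delete_current): list=[3, 99, 1, 5, 9, 6, 7, 8] cursor@3

Answer: 3 99 1 5 9 6 7 8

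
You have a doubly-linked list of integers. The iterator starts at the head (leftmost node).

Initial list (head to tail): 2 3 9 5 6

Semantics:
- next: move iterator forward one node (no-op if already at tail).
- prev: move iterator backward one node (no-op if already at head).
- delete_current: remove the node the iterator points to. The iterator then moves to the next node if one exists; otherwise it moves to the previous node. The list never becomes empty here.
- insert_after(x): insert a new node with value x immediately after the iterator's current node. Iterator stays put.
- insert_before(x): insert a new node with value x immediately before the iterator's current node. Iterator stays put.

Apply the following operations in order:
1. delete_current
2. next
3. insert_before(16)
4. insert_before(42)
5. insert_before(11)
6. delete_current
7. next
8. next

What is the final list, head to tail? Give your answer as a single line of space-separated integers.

Answer: 3 16 42 11 5 6

Derivation:
After 1 (delete_current): list=[3, 9, 5, 6] cursor@3
After 2 (next): list=[3, 9, 5, 6] cursor@9
After 3 (insert_before(16)): list=[3, 16, 9, 5, 6] cursor@9
After 4 (insert_before(42)): list=[3, 16, 42, 9, 5, 6] cursor@9
After 5 (insert_before(11)): list=[3, 16, 42, 11, 9, 5, 6] cursor@9
After 6 (delete_current): list=[3, 16, 42, 11, 5, 6] cursor@5
After 7 (next): list=[3, 16, 42, 11, 5, 6] cursor@6
After 8 (next): list=[3, 16, 42, 11, 5, 6] cursor@6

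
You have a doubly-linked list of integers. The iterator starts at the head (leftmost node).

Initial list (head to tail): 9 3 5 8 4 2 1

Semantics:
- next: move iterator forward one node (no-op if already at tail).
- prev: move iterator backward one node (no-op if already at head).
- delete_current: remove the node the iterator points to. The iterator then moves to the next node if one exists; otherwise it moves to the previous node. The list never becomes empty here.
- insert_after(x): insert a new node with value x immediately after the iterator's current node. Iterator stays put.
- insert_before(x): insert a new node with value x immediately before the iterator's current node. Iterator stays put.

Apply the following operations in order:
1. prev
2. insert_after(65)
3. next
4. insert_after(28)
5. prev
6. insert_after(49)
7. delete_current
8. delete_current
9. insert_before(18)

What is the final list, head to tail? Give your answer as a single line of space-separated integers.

After 1 (prev): list=[9, 3, 5, 8, 4, 2, 1] cursor@9
After 2 (insert_after(65)): list=[9, 65, 3, 5, 8, 4, 2, 1] cursor@9
After 3 (next): list=[9, 65, 3, 5, 8, 4, 2, 1] cursor@65
After 4 (insert_after(28)): list=[9, 65, 28, 3, 5, 8, 4, 2, 1] cursor@65
After 5 (prev): list=[9, 65, 28, 3, 5, 8, 4, 2, 1] cursor@9
After 6 (insert_after(49)): list=[9, 49, 65, 28, 3, 5, 8, 4, 2, 1] cursor@9
After 7 (delete_current): list=[49, 65, 28, 3, 5, 8, 4, 2, 1] cursor@49
After 8 (delete_current): list=[65, 28, 3, 5, 8, 4, 2, 1] cursor@65
After 9 (insert_before(18)): list=[18, 65, 28, 3, 5, 8, 4, 2, 1] cursor@65

Answer: 18 65 28 3 5 8 4 2 1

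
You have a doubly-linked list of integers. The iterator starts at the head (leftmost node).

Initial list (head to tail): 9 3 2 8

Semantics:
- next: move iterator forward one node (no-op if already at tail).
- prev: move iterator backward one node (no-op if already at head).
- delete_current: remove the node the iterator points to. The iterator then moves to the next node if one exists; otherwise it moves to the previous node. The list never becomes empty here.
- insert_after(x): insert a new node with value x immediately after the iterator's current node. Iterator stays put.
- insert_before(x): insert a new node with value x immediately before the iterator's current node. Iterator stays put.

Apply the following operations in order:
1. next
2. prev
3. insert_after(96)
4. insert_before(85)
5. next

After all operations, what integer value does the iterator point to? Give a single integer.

After 1 (next): list=[9, 3, 2, 8] cursor@3
After 2 (prev): list=[9, 3, 2, 8] cursor@9
After 3 (insert_after(96)): list=[9, 96, 3, 2, 8] cursor@9
After 4 (insert_before(85)): list=[85, 9, 96, 3, 2, 8] cursor@9
After 5 (next): list=[85, 9, 96, 3, 2, 8] cursor@96

Answer: 96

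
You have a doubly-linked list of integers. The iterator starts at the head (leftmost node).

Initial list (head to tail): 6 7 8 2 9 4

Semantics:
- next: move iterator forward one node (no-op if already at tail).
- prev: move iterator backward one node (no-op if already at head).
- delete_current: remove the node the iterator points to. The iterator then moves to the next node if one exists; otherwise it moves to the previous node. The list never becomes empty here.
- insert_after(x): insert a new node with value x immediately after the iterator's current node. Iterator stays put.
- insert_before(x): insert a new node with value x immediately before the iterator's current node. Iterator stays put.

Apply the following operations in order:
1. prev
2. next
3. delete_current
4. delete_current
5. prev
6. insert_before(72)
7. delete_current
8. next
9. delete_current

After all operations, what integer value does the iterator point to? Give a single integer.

After 1 (prev): list=[6, 7, 8, 2, 9, 4] cursor@6
After 2 (next): list=[6, 7, 8, 2, 9, 4] cursor@7
After 3 (delete_current): list=[6, 8, 2, 9, 4] cursor@8
After 4 (delete_current): list=[6, 2, 9, 4] cursor@2
After 5 (prev): list=[6, 2, 9, 4] cursor@6
After 6 (insert_before(72)): list=[72, 6, 2, 9, 4] cursor@6
After 7 (delete_current): list=[72, 2, 9, 4] cursor@2
After 8 (next): list=[72, 2, 9, 4] cursor@9
After 9 (delete_current): list=[72, 2, 4] cursor@4

Answer: 4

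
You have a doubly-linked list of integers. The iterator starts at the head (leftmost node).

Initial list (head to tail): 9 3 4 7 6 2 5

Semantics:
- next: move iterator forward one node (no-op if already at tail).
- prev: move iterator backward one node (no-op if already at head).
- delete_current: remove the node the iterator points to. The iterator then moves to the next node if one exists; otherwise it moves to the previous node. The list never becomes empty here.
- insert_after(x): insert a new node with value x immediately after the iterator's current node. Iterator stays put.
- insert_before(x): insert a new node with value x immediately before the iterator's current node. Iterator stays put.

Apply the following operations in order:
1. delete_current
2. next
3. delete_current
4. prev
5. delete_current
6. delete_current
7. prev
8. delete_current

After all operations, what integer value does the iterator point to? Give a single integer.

Answer: 2

Derivation:
After 1 (delete_current): list=[3, 4, 7, 6, 2, 5] cursor@3
After 2 (next): list=[3, 4, 7, 6, 2, 5] cursor@4
After 3 (delete_current): list=[3, 7, 6, 2, 5] cursor@7
After 4 (prev): list=[3, 7, 6, 2, 5] cursor@3
After 5 (delete_current): list=[7, 6, 2, 5] cursor@7
After 6 (delete_current): list=[6, 2, 5] cursor@6
After 7 (prev): list=[6, 2, 5] cursor@6
After 8 (delete_current): list=[2, 5] cursor@2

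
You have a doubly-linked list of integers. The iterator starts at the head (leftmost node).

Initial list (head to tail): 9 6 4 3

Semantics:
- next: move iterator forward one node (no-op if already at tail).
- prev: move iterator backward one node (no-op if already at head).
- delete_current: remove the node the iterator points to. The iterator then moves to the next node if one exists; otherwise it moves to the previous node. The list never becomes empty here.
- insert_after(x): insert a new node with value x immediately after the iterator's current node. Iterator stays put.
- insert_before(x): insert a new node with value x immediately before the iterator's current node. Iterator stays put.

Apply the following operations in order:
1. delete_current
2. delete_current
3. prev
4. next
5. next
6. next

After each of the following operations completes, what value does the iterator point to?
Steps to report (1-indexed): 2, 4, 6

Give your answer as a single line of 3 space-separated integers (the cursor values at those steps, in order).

After 1 (delete_current): list=[6, 4, 3] cursor@6
After 2 (delete_current): list=[4, 3] cursor@4
After 3 (prev): list=[4, 3] cursor@4
After 4 (next): list=[4, 3] cursor@3
After 5 (next): list=[4, 3] cursor@3
After 6 (next): list=[4, 3] cursor@3

Answer: 4 3 3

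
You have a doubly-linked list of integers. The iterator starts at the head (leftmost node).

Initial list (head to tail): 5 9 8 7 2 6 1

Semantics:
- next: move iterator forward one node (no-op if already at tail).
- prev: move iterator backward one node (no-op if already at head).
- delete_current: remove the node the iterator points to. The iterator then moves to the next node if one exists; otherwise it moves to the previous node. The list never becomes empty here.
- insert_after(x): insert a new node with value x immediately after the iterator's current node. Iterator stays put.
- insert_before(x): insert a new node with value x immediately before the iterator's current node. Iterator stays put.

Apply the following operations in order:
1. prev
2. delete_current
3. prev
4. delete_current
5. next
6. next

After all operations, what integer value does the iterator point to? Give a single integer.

Answer: 2

Derivation:
After 1 (prev): list=[5, 9, 8, 7, 2, 6, 1] cursor@5
After 2 (delete_current): list=[9, 8, 7, 2, 6, 1] cursor@9
After 3 (prev): list=[9, 8, 7, 2, 6, 1] cursor@9
After 4 (delete_current): list=[8, 7, 2, 6, 1] cursor@8
After 5 (next): list=[8, 7, 2, 6, 1] cursor@7
After 6 (next): list=[8, 7, 2, 6, 1] cursor@2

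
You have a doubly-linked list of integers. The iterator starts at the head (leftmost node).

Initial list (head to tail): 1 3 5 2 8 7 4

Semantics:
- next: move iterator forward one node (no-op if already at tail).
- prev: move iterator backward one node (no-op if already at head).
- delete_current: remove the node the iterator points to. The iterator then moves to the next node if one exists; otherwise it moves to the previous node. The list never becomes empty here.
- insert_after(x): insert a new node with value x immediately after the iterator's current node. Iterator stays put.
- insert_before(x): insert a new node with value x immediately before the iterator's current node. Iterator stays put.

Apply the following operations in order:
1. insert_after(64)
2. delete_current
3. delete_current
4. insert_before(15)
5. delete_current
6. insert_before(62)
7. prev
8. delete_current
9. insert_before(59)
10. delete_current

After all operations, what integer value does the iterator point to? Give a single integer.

After 1 (insert_after(64)): list=[1, 64, 3, 5, 2, 8, 7, 4] cursor@1
After 2 (delete_current): list=[64, 3, 5, 2, 8, 7, 4] cursor@64
After 3 (delete_current): list=[3, 5, 2, 8, 7, 4] cursor@3
After 4 (insert_before(15)): list=[15, 3, 5, 2, 8, 7, 4] cursor@3
After 5 (delete_current): list=[15, 5, 2, 8, 7, 4] cursor@5
After 6 (insert_before(62)): list=[15, 62, 5, 2, 8, 7, 4] cursor@5
After 7 (prev): list=[15, 62, 5, 2, 8, 7, 4] cursor@62
After 8 (delete_current): list=[15, 5, 2, 8, 7, 4] cursor@5
After 9 (insert_before(59)): list=[15, 59, 5, 2, 8, 7, 4] cursor@5
After 10 (delete_current): list=[15, 59, 2, 8, 7, 4] cursor@2

Answer: 2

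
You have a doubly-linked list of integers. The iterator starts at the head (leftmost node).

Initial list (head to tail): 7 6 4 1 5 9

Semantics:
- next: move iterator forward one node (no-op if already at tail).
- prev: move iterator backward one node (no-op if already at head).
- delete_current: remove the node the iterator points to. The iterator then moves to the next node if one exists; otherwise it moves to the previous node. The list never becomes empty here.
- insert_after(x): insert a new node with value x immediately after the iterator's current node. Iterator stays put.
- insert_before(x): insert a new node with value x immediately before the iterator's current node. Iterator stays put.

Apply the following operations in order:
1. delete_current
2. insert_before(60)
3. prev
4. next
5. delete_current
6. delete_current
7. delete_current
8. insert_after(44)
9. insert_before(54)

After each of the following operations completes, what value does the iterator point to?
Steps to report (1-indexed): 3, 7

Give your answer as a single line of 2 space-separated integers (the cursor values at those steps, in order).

Answer: 60 5

Derivation:
After 1 (delete_current): list=[6, 4, 1, 5, 9] cursor@6
After 2 (insert_before(60)): list=[60, 6, 4, 1, 5, 9] cursor@6
After 3 (prev): list=[60, 6, 4, 1, 5, 9] cursor@60
After 4 (next): list=[60, 6, 4, 1, 5, 9] cursor@6
After 5 (delete_current): list=[60, 4, 1, 5, 9] cursor@4
After 6 (delete_current): list=[60, 1, 5, 9] cursor@1
After 7 (delete_current): list=[60, 5, 9] cursor@5
After 8 (insert_after(44)): list=[60, 5, 44, 9] cursor@5
After 9 (insert_before(54)): list=[60, 54, 5, 44, 9] cursor@5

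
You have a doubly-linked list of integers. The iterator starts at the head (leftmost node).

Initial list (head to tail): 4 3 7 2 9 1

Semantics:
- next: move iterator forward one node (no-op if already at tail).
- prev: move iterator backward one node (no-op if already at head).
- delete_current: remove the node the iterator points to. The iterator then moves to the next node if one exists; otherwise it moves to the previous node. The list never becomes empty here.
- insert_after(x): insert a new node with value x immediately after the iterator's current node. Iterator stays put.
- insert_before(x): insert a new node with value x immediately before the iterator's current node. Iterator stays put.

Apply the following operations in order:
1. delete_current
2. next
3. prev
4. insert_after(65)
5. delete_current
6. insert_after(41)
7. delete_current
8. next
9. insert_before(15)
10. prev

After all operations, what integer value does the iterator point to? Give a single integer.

After 1 (delete_current): list=[3, 7, 2, 9, 1] cursor@3
After 2 (next): list=[3, 7, 2, 9, 1] cursor@7
After 3 (prev): list=[3, 7, 2, 9, 1] cursor@3
After 4 (insert_after(65)): list=[3, 65, 7, 2, 9, 1] cursor@3
After 5 (delete_current): list=[65, 7, 2, 9, 1] cursor@65
After 6 (insert_after(41)): list=[65, 41, 7, 2, 9, 1] cursor@65
After 7 (delete_current): list=[41, 7, 2, 9, 1] cursor@41
After 8 (next): list=[41, 7, 2, 9, 1] cursor@7
After 9 (insert_before(15)): list=[41, 15, 7, 2, 9, 1] cursor@7
After 10 (prev): list=[41, 15, 7, 2, 9, 1] cursor@15

Answer: 15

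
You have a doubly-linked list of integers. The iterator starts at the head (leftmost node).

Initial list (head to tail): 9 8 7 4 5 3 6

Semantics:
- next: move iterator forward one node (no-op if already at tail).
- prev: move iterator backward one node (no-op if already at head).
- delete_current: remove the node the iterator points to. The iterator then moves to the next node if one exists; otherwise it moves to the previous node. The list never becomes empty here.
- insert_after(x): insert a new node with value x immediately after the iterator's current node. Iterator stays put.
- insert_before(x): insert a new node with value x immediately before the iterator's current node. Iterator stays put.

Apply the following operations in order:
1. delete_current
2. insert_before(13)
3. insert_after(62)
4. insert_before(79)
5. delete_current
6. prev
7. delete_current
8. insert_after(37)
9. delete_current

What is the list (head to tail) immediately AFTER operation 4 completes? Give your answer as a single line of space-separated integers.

After 1 (delete_current): list=[8, 7, 4, 5, 3, 6] cursor@8
After 2 (insert_before(13)): list=[13, 8, 7, 4, 5, 3, 6] cursor@8
After 3 (insert_after(62)): list=[13, 8, 62, 7, 4, 5, 3, 6] cursor@8
After 4 (insert_before(79)): list=[13, 79, 8, 62, 7, 4, 5, 3, 6] cursor@8

Answer: 13 79 8 62 7 4 5 3 6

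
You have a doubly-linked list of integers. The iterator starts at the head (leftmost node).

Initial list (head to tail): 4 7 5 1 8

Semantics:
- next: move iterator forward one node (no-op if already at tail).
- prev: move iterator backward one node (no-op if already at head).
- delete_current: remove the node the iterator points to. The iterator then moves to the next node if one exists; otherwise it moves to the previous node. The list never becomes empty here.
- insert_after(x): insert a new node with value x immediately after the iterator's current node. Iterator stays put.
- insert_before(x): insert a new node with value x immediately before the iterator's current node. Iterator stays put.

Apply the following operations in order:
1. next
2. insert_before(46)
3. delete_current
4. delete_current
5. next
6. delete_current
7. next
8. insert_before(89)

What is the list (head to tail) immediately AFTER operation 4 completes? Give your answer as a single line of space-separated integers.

Answer: 4 46 1 8

Derivation:
After 1 (next): list=[4, 7, 5, 1, 8] cursor@7
After 2 (insert_before(46)): list=[4, 46, 7, 5, 1, 8] cursor@7
After 3 (delete_current): list=[4, 46, 5, 1, 8] cursor@5
After 4 (delete_current): list=[4, 46, 1, 8] cursor@1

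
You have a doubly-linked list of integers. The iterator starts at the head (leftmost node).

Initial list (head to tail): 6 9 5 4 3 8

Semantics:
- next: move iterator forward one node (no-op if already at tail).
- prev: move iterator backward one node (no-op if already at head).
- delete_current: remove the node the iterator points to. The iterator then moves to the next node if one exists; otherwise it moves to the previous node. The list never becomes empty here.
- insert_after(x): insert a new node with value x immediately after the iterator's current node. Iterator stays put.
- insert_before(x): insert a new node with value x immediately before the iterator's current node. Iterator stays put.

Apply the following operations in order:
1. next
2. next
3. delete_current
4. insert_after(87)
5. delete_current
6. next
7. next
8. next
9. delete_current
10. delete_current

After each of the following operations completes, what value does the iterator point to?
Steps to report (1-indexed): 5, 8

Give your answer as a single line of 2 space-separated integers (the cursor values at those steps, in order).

After 1 (next): list=[6, 9, 5, 4, 3, 8] cursor@9
After 2 (next): list=[6, 9, 5, 4, 3, 8] cursor@5
After 3 (delete_current): list=[6, 9, 4, 3, 8] cursor@4
After 4 (insert_after(87)): list=[6, 9, 4, 87, 3, 8] cursor@4
After 5 (delete_current): list=[6, 9, 87, 3, 8] cursor@87
After 6 (next): list=[6, 9, 87, 3, 8] cursor@3
After 7 (next): list=[6, 9, 87, 3, 8] cursor@8
After 8 (next): list=[6, 9, 87, 3, 8] cursor@8
After 9 (delete_current): list=[6, 9, 87, 3] cursor@3
After 10 (delete_current): list=[6, 9, 87] cursor@87

Answer: 87 8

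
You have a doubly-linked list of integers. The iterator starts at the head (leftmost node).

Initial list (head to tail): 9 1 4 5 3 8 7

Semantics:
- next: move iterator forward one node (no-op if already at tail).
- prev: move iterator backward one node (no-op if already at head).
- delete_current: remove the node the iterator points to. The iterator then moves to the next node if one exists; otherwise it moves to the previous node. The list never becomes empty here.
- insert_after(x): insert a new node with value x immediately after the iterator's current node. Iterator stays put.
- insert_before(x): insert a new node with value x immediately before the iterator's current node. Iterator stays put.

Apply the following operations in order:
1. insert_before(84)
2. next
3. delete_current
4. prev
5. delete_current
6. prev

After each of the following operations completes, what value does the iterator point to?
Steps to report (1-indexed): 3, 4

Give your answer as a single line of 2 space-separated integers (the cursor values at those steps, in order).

Answer: 4 9

Derivation:
After 1 (insert_before(84)): list=[84, 9, 1, 4, 5, 3, 8, 7] cursor@9
After 2 (next): list=[84, 9, 1, 4, 5, 3, 8, 7] cursor@1
After 3 (delete_current): list=[84, 9, 4, 5, 3, 8, 7] cursor@4
After 4 (prev): list=[84, 9, 4, 5, 3, 8, 7] cursor@9
After 5 (delete_current): list=[84, 4, 5, 3, 8, 7] cursor@4
After 6 (prev): list=[84, 4, 5, 3, 8, 7] cursor@84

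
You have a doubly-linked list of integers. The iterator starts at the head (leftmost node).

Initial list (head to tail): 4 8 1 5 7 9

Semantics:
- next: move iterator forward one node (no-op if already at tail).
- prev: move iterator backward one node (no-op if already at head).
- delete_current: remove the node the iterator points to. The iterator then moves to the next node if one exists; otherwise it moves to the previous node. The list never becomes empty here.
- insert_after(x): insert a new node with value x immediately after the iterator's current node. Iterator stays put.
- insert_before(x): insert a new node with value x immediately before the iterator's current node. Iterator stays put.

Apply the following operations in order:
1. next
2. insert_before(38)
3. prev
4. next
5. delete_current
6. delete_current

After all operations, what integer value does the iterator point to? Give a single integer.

After 1 (next): list=[4, 8, 1, 5, 7, 9] cursor@8
After 2 (insert_before(38)): list=[4, 38, 8, 1, 5, 7, 9] cursor@8
After 3 (prev): list=[4, 38, 8, 1, 5, 7, 9] cursor@38
After 4 (next): list=[4, 38, 8, 1, 5, 7, 9] cursor@8
After 5 (delete_current): list=[4, 38, 1, 5, 7, 9] cursor@1
After 6 (delete_current): list=[4, 38, 5, 7, 9] cursor@5

Answer: 5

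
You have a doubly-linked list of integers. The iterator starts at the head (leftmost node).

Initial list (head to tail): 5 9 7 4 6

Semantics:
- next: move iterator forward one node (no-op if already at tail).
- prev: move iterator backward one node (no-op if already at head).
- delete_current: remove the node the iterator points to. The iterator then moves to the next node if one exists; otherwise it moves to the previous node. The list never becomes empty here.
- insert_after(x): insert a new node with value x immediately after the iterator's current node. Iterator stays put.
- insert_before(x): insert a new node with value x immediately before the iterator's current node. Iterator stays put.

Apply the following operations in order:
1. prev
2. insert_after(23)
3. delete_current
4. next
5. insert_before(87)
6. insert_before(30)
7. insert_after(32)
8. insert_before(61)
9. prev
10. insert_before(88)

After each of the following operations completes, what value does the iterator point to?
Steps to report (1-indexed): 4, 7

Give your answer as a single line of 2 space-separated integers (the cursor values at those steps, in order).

Answer: 9 9

Derivation:
After 1 (prev): list=[5, 9, 7, 4, 6] cursor@5
After 2 (insert_after(23)): list=[5, 23, 9, 7, 4, 6] cursor@5
After 3 (delete_current): list=[23, 9, 7, 4, 6] cursor@23
After 4 (next): list=[23, 9, 7, 4, 6] cursor@9
After 5 (insert_before(87)): list=[23, 87, 9, 7, 4, 6] cursor@9
After 6 (insert_before(30)): list=[23, 87, 30, 9, 7, 4, 6] cursor@9
After 7 (insert_after(32)): list=[23, 87, 30, 9, 32, 7, 4, 6] cursor@9
After 8 (insert_before(61)): list=[23, 87, 30, 61, 9, 32, 7, 4, 6] cursor@9
After 9 (prev): list=[23, 87, 30, 61, 9, 32, 7, 4, 6] cursor@61
After 10 (insert_before(88)): list=[23, 87, 30, 88, 61, 9, 32, 7, 4, 6] cursor@61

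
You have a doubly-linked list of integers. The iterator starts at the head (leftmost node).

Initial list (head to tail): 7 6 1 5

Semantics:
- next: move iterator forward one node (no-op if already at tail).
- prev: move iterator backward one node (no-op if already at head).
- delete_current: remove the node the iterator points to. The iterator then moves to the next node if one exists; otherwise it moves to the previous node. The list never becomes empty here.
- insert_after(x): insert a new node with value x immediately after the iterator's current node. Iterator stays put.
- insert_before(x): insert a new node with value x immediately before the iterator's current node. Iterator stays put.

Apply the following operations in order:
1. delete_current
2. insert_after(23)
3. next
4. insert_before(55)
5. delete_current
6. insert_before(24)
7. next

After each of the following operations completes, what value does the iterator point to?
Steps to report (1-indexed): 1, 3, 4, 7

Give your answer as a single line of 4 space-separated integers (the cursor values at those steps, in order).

After 1 (delete_current): list=[6, 1, 5] cursor@6
After 2 (insert_after(23)): list=[6, 23, 1, 5] cursor@6
After 3 (next): list=[6, 23, 1, 5] cursor@23
After 4 (insert_before(55)): list=[6, 55, 23, 1, 5] cursor@23
After 5 (delete_current): list=[6, 55, 1, 5] cursor@1
After 6 (insert_before(24)): list=[6, 55, 24, 1, 5] cursor@1
After 7 (next): list=[6, 55, 24, 1, 5] cursor@5

Answer: 6 23 23 5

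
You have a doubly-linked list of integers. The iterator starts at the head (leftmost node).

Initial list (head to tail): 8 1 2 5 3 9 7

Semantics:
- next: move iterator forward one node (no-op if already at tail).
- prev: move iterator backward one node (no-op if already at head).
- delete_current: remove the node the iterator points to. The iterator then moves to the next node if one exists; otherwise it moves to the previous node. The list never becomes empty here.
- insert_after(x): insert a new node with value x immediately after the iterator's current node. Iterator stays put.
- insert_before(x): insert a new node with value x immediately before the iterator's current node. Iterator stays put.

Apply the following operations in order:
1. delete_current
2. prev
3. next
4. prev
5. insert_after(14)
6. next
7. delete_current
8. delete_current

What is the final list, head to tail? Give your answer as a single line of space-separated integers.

After 1 (delete_current): list=[1, 2, 5, 3, 9, 7] cursor@1
After 2 (prev): list=[1, 2, 5, 3, 9, 7] cursor@1
After 3 (next): list=[1, 2, 5, 3, 9, 7] cursor@2
After 4 (prev): list=[1, 2, 5, 3, 9, 7] cursor@1
After 5 (insert_after(14)): list=[1, 14, 2, 5, 3, 9, 7] cursor@1
After 6 (next): list=[1, 14, 2, 5, 3, 9, 7] cursor@14
After 7 (delete_current): list=[1, 2, 5, 3, 9, 7] cursor@2
After 8 (delete_current): list=[1, 5, 3, 9, 7] cursor@5

Answer: 1 5 3 9 7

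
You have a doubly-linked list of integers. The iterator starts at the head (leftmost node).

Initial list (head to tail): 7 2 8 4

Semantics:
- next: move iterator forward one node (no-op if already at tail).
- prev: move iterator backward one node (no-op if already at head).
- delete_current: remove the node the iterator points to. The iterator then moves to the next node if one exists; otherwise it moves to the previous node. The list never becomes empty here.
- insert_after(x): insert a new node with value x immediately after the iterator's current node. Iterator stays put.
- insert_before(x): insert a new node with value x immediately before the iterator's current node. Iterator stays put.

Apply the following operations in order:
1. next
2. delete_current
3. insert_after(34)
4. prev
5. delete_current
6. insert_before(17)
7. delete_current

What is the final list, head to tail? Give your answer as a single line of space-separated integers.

Answer: 17 34 4

Derivation:
After 1 (next): list=[7, 2, 8, 4] cursor@2
After 2 (delete_current): list=[7, 8, 4] cursor@8
After 3 (insert_after(34)): list=[7, 8, 34, 4] cursor@8
After 4 (prev): list=[7, 8, 34, 4] cursor@7
After 5 (delete_current): list=[8, 34, 4] cursor@8
After 6 (insert_before(17)): list=[17, 8, 34, 4] cursor@8
After 7 (delete_current): list=[17, 34, 4] cursor@34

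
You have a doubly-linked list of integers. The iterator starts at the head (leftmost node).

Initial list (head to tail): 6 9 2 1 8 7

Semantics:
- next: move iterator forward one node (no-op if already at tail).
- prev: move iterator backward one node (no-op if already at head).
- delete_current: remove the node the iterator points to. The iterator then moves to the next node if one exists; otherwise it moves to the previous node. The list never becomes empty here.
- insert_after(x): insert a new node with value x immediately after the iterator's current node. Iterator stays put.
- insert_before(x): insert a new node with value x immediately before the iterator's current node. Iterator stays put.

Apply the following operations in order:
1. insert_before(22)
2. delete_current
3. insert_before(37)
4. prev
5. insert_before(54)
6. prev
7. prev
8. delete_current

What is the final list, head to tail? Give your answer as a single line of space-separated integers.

Answer: 54 37 9 2 1 8 7

Derivation:
After 1 (insert_before(22)): list=[22, 6, 9, 2, 1, 8, 7] cursor@6
After 2 (delete_current): list=[22, 9, 2, 1, 8, 7] cursor@9
After 3 (insert_before(37)): list=[22, 37, 9, 2, 1, 8, 7] cursor@9
After 4 (prev): list=[22, 37, 9, 2, 1, 8, 7] cursor@37
After 5 (insert_before(54)): list=[22, 54, 37, 9, 2, 1, 8, 7] cursor@37
After 6 (prev): list=[22, 54, 37, 9, 2, 1, 8, 7] cursor@54
After 7 (prev): list=[22, 54, 37, 9, 2, 1, 8, 7] cursor@22
After 8 (delete_current): list=[54, 37, 9, 2, 1, 8, 7] cursor@54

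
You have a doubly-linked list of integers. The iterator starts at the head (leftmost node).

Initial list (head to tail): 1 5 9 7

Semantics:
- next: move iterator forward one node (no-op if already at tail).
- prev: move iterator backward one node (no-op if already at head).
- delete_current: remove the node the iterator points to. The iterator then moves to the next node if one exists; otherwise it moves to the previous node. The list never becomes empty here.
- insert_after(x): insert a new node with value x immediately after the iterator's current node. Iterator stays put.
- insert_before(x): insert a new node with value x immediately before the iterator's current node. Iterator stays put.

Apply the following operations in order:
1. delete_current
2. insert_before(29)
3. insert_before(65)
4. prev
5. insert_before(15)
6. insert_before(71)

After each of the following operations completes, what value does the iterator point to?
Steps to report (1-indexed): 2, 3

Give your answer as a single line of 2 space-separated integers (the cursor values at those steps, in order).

Answer: 5 5

Derivation:
After 1 (delete_current): list=[5, 9, 7] cursor@5
After 2 (insert_before(29)): list=[29, 5, 9, 7] cursor@5
After 3 (insert_before(65)): list=[29, 65, 5, 9, 7] cursor@5
After 4 (prev): list=[29, 65, 5, 9, 7] cursor@65
After 5 (insert_before(15)): list=[29, 15, 65, 5, 9, 7] cursor@65
After 6 (insert_before(71)): list=[29, 15, 71, 65, 5, 9, 7] cursor@65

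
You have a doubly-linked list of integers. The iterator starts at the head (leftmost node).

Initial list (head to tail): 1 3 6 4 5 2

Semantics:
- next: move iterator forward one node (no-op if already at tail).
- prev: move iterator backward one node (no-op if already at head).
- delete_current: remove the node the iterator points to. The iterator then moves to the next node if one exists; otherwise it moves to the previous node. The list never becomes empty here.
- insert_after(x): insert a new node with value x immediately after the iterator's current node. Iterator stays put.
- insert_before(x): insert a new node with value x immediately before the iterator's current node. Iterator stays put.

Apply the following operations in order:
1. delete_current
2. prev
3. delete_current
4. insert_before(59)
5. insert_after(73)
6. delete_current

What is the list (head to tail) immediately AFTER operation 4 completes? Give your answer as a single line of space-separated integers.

After 1 (delete_current): list=[3, 6, 4, 5, 2] cursor@3
After 2 (prev): list=[3, 6, 4, 5, 2] cursor@3
After 3 (delete_current): list=[6, 4, 5, 2] cursor@6
After 4 (insert_before(59)): list=[59, 6, 4, 5, 2] cursor@6

Answer: 59 6 4 5 2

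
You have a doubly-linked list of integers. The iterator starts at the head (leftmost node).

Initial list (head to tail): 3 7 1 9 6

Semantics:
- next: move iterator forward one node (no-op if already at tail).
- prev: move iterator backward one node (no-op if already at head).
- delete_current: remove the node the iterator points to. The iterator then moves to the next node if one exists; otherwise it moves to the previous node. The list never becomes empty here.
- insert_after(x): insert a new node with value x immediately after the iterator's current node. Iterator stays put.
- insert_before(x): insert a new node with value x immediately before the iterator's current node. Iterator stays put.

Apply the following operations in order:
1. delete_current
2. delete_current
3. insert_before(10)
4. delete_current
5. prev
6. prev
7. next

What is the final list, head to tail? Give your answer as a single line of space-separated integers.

After 1 (delete_current): list=[7, 1, 9, 6] cursor@7
After 2 (delete_current): list=[1, 9, 6] cursor@1
After 3 (insert_before(10)): list=[10, 1, 9, 6] cursor@1
After 4 (delete_current): list=[10, 9, 6] cursor@9
After 5 (prev): list=[10, 9, 6] cursor@10
After 6 (prev): list=[10, 9, 6] cursor@10
After 7 (next): list=[10, 9, 6] cursor@9

Answer: 10 9 6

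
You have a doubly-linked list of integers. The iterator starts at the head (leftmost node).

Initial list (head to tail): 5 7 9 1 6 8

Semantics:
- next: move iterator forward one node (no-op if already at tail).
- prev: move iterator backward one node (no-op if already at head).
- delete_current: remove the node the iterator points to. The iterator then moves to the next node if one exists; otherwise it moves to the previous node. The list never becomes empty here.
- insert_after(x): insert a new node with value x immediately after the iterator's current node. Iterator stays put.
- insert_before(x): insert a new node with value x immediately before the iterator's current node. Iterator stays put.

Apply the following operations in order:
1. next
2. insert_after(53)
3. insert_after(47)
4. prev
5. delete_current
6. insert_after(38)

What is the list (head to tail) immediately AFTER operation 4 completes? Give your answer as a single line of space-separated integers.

After 1 (next): list=[5, 7, 9, 1, 6, 8] cursor@7
After 2 (insert_after(53)): list=[5, 7, 53, 9, 1, 6, 8] cursor@7
After 3 (insert_after(47)): list=[5, 7, 47, 53, 9, 1, 6, 8] cursor@7
After 4 (prev): list=[5, 7, 47, 53, 9, 1, 6, 8] cursor@5

Answer: 5 7 47 53 9 1 6 8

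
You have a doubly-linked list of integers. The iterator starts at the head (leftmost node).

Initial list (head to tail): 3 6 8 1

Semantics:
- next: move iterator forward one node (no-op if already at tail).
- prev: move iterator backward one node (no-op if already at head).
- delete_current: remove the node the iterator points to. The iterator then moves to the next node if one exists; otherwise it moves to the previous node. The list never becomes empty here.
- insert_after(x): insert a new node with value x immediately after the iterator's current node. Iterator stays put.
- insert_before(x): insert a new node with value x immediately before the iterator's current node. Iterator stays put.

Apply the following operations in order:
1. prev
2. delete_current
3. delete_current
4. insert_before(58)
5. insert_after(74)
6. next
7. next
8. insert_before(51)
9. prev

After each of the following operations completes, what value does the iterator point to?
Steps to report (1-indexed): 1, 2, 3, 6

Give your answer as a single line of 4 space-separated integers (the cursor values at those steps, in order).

Answer: 3 6 8 74

Derivation:
After 1 (prev): list=[3, 6, 8, 1] cursor@3
After 2 (delete_current): list=[6, 8, 1] cursor@6
After 3 (delete_current): list=[8, 1] cursor@8
After 4 (insert_before(58)): list=[58, 8, 1] cursor@8
After 5 (insert_after(74)): list=[58, 8, 74, 1] cursor@8
After 6 (next): list=[58, 8, 74, 1] cursor@74
After 7 (next): list=[58, 8, 74, 1] cursor@1
After 8 (insert_before(51)): list=[58, 8, 74, 51, 1] cursor@1
After 9 (prev): list=[58, 8, 74, 51, 1] cursor@51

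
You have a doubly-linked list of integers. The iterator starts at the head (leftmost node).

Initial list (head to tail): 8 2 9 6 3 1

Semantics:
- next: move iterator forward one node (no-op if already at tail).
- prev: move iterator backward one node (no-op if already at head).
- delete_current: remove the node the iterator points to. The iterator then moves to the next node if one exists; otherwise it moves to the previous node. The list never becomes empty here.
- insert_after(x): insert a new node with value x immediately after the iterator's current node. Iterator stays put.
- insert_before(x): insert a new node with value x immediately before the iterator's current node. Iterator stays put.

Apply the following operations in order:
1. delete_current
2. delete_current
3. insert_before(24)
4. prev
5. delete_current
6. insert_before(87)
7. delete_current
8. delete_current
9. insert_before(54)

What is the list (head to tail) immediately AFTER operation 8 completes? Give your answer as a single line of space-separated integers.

After 1 (delete_current): list=[2, 9, 6, 3, 1] cursor@2
After 2 (delete_current): list=[9, 6, 3, 1] cursor@9
After 3 (insert_before(24)): list=[24, 9, 6, 3, 1] cursor@9
After 4 (prev): list=[24, 9, 6, 3, 1] cursor@24
After 5 (delete_current): list=[9, 6, 3, 1] cursor@9
After 6 (insert_before(87)): list=[87, 9, 6, 3, 1] cursor@9
After 7 (delete_current): list=[87, 6, 3, 1] cursor@6
After 8 (delete_current): list=[87, 3, 1] cursor@3

Answer: 87 3 1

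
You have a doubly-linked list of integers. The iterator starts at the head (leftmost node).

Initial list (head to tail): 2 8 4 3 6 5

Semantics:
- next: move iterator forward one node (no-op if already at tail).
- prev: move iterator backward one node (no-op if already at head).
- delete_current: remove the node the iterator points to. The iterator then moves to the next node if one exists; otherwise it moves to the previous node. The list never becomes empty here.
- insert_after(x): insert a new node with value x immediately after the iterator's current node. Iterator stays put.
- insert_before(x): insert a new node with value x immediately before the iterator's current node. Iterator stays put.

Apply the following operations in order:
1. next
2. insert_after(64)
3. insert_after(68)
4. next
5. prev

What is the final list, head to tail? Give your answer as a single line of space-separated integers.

Answer: 2 8 68 64 4 3 6 5

Derivation:
After 1 (next): list=[2, 8, 4, 3, 6, 5] cursor@8
After 2 (insert_after(64)): list=[2, 8, 64, 4, 3, 6, 5] cursor@8
After 3 (insert_after(68)): list=[2, 8, 68, 64, 4, 3, 6, 5] cursor@8
After 4 (next): list=[2, 8, 68, 64, 4, 3, 6, 5] cursor@68
After 5 (prev): list=[2, 8, 68, 64, 4, 3, 6, 5] cursor@8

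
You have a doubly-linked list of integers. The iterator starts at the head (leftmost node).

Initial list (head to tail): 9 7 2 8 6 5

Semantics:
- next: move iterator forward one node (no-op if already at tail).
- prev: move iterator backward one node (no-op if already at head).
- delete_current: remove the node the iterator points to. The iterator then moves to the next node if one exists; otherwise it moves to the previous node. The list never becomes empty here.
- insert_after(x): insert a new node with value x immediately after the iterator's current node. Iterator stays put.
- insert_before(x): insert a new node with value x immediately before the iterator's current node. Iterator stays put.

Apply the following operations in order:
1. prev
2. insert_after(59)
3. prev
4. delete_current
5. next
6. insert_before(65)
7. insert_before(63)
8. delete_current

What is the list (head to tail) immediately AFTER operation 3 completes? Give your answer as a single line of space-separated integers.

After 1 (prev): list=[9, 7, 2, 8, 6, 5] cursor@9
After 2 (insert_after(59)): list=[9, 59, 7, 2, 8, 6, 5] cursor@9
After 3 (prev): list=[9, 59, 7, 2, 8, 6, 5] cursor@9

Answer: 9 59 7 2 8 6 5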